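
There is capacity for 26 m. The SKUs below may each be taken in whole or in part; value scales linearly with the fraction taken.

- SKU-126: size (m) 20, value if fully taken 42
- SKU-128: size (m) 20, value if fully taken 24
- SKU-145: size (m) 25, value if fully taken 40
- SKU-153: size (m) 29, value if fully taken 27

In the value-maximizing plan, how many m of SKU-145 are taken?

Rank by value-to-size ratio: SKU-126 42/20≈2.1, SKU-145 40/25≈1.6, SKU-128 24/20≈1.2, SKU-153 27/29≈0.931.
Take all of SKU-126 (20 m, value 42) → 6 m left.
6 m left: a 6/25 share of SKU-145 gives 40×6/25 = 9.6.

6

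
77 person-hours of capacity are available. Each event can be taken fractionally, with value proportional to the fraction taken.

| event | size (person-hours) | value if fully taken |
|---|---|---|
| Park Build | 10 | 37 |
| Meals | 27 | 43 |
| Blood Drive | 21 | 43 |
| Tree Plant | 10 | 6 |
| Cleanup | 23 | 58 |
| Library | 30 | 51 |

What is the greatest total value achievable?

Sort by value density: Park Build 37/10≈3.7, Cleanup 58/23≈2.52, Blood Drive 43/21≈2.05, Library 51/30≈1.7, Meals 43/27≈1.59, Tree Plant 6/10≈0.6.
All 10 person-hours of Park Build fit (value 37) — 67 remain.
Cleanup: take in full, 23 person-hours for value 58 — 44 left.
Take all of Blood Drive (21 person-hours, value 43) — 23 person-hours left.
Only 23 person-hours remain; take 23/30 of Library for value 51×23/30 = 39.1.
Total value = 177.1.

177.1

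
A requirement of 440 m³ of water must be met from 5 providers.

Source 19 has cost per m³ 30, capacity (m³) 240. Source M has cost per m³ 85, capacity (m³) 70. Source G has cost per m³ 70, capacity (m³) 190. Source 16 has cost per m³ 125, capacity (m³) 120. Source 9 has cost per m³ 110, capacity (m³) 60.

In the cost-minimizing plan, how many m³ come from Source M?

10

Cheapest first:
Source 19 at 30: take all 240 m³ ; 200 still needed.
Source G at 70: take all 190 m³ ; 10 still needed.
Source M at 85: take 10 of its 70 ; requirement met.
Source 9, Source 16: unused.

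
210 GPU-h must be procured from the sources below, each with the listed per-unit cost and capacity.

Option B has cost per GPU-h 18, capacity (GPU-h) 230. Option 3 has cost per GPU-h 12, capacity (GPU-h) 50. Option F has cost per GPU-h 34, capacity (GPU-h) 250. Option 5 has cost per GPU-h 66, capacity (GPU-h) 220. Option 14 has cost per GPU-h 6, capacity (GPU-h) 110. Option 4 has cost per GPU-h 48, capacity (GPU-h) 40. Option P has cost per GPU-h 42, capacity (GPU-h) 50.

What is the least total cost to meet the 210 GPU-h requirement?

Use sources in increasing cost order.
Option 14 (6): use full 110 → 100 GPU-h to go.
Take 50 from Option 3 at 12 → need 50 more.
Option B at 18: take 50 of its 230 → requirement met.
Option F, Option P, Option 4, Option 5: unused.
Cost = 110×6 + 50×12 + 50×18 = 2160.

2160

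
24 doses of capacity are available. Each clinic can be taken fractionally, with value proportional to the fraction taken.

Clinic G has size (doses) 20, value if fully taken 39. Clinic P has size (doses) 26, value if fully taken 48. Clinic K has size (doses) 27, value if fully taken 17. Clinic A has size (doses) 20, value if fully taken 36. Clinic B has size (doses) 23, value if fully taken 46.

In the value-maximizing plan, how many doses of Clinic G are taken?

1

Rank by value-to-size ratio: Clinic B 46/23≈2, Clinic G 39/20≈1.95, Clinic P 48/26≈1.85, Clinic A 36/20≈1.8, Clinic K 17/27≈0.63.
All 23 doses of Clinic B fit (value 46) ; 1 remain.
1 doses left: a 1/20 share of Clinic G gives 39×1/20 = 1.95.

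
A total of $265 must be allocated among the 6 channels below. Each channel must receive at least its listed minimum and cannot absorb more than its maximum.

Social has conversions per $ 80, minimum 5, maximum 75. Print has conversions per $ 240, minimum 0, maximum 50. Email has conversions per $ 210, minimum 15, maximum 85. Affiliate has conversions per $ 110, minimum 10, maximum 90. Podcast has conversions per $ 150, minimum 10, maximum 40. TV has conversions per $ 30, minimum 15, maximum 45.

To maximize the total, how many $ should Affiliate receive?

Meeting every minimum uses 5+0+15+10+10+15 = 55 $, leaving 210.
Order the channels by conversions per $: Print 240 > Email 210 > Podcast 150 > Affiliate 110 > Social 80 > TV 30.
Print: +50 to 50 (cap) ; 160 left.
Email takes 70 more to reach its cap of 85 ; 90 left.
Podcast: +30 to 40 (cap) ; 60 left.
Only 60 left; Affiliate takes them to reach 70.

70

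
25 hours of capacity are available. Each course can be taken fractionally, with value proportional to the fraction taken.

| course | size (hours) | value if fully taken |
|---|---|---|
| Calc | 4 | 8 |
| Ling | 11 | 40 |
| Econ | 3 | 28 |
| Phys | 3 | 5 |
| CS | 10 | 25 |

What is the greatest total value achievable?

95

Sort by value density: Econ 28/3≈9.33, Ling 40/11≈3.64, CS 25/10≈2.5, Calc 8/4≈2, Phys 5/3≈1.67.
All 3 hours of Econ fit (value 28) ; 22 remain.
All 11 hours of Ling fit (value 40) ; 11 remain.
Take all of CS (10 hours, value 25) ; 1 hours left.
Fill the last 1 hours with part of Calc: 1/4 of it earns 2.
Total value = 95.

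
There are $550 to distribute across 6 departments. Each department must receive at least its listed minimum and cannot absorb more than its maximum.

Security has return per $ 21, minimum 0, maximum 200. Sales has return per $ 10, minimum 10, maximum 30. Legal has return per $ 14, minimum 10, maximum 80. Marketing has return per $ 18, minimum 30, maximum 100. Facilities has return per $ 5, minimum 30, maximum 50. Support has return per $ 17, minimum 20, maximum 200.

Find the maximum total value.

Meeting every minimum uses 0+10+10+30+30+20 = 100 $, leaving 450.
Highest return per $ first: Security 21 > Marketing 18 > Support 17 > Legal 14 > Sales 10 > Facilities 5.
Security takes 200 more to reach its cap of 200 ; 250 left.
Give Marketing 70 more to hit its cap of 100 ; 180 left.
Support takes 180 more to reach its cap of 200 ; 0 left.
Total = 21×200 + 10×10 + 14×10 + 18×100 + 5×30 + 17×200 = 9790.

9790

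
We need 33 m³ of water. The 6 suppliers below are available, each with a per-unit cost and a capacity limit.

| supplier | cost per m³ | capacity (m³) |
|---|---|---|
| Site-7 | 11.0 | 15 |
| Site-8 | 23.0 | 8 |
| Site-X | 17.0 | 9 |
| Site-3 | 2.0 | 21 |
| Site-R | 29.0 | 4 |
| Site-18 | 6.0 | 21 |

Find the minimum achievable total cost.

Use suppliers in increasing cost order.
Site-3 (2.0): use full 21 — 12 m³ to go.
Take 12 from Site-18 at 6.0 to finish.
Site-7, Site-X, Site-8, Site-R: unused.
Cost = 21×2.0 + 12×6.0 = 114.

114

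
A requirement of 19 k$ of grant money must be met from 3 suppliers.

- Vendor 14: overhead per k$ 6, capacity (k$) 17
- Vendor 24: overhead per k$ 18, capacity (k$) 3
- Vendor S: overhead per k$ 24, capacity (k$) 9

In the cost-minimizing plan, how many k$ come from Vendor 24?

2

Fill from the cheapest supplier first.
Vendor 14 at 6: take all 17 k$ — 2 still needed.
Vendor 24 (18): take the remaining 2 — done.
Vendor S: unused.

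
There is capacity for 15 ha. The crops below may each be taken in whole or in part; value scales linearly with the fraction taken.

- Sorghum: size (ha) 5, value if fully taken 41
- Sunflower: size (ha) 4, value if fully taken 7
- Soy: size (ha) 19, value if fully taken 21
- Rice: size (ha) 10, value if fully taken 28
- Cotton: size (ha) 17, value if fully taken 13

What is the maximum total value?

Rank by value-to-size ratio: Sorghum 41/5≈8.2, Rice 28/10≈2.8, Sunflower 7/4≈1.75, Soy 21/19≈1.11, Cotton 13/17≈0.765.
All 5 ha of Sorghum fit (value 41) → 10 remain.
Take all of Rice (10 ha, value 28) → 0 ha left.
Total value = 69.

69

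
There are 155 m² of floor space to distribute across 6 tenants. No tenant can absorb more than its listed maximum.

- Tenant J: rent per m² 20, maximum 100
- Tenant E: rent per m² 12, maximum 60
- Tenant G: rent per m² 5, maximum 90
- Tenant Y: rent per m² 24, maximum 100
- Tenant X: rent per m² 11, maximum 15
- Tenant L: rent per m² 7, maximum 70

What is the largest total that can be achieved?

Order the tenants by rent per m²: Tenant Y 24 > Tenant J 20 > Tenant E 12 > Tenant X 11 > Tenant L 7 > Tenant G 5.
Give Tenant Y 100 to hit its cap of 100 — 55 left.
Tenant J: +55 (room for 100) → 55. Pool exhausted.
Total = 20×55 + 24×100 = 3500.

3500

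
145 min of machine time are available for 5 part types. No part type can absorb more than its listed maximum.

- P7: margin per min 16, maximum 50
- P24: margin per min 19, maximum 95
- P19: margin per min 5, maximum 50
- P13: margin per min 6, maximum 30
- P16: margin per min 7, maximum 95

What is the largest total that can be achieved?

2605

Rank by margin per min: P24 19 > P7 16 > P16 7 > P13 6 > P19 5.
P24 takes 95 to reach its cap of 95 → 50 left.
Give P7 50 to hit its cap of 50 → 0 left.
Total = 16×50 + 19×95 = 2605.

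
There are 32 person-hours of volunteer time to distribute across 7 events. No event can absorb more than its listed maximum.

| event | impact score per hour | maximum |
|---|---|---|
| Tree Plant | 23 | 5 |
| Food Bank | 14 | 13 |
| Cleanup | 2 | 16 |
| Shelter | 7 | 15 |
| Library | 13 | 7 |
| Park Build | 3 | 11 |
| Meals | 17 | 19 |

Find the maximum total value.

Rank by impact score per hour: Tree Plant 23 > Meals 17 > Food Bank 14 > Library 13 > Shelter 7 > Park Build 3 > Cleanup 2.
Tree Plant takes 5 to reach its cap of 5 — 27 left.
Meals takes 19 to reach its cap of 19 — 8 left.
Food Bank has room for 13 but only 8 remain, so it gets 8.
Total = 23×5 + 14×8 + 17×19 = 550.

550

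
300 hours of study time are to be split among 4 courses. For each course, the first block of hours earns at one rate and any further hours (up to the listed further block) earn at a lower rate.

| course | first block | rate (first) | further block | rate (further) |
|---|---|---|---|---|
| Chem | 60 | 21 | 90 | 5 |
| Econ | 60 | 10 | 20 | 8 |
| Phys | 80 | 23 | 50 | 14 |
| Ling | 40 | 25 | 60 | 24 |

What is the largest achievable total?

6340

Treat each block as its own option and order by rate: Ling/tier1 25 > Ling/tier2 24 > Phys/tier1 23 > Chem/tier1 21 > Phys/tier2 14 > Econ/tier1 10 > Econ/tier2 8 > Chem/tier2 5.
Ling/tier1 (25): +40 — 260 left.
Ling tier2 at 24: fill all 60 — 200 left.
Fill Phys tier1 block (80 at 23) — 120 left.
Fill Chem tier1 block (60 at 21) — 60 left.
Fill Phys tier2 block (50 at 14) — 10 left.
10 remain; put them into Econ tier1 at 10.
Total = 25×40 + 24×60 + 23×80 + 21×60 + 14×50 + 10×10 = 6340.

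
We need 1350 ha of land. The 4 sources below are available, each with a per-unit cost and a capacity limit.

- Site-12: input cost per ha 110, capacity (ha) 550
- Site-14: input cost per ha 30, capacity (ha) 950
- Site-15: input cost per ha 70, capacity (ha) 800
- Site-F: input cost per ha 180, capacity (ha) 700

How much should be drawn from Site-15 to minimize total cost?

400

Fill from the cheapest source first.
Take 950 from Site-14 at 30 — need 400 more.
Site-15 (70): take the remaining 400 — done.
Site-12, Site-F: unused.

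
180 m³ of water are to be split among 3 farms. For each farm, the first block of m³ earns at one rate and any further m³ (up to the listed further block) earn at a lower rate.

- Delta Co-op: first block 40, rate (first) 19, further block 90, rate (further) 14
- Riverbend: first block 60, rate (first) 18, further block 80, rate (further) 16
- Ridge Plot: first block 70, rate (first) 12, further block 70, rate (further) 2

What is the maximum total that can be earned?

3120

Treat each block as its own option and order by rate: Delta Co-op/T1 19 > Riverbend/T1 18 > Riverbend/T2 16 > Delta Co-op/T2 14 > Ridge Plot/T1 12 > Ridge Plot/T2 2.
Fill Delta Co-op T1 block (40 at 19) ; 140 left.
Fill Riverbend T1 block (60 at 18) ; 80 left.
Riverbend/T2 (16): +80 ; 0 left.
Total = 19×40 + 18×60 + 16×80 = 3120.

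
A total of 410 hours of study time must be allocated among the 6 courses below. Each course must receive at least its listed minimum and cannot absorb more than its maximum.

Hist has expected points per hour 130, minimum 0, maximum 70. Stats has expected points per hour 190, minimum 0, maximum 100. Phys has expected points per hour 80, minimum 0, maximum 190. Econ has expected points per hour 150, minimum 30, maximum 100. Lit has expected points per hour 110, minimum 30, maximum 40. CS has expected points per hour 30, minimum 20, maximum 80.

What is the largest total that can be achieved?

54500

Meeting every minimum uses 0+0+0+30+30+20 = 80 hours, leaving 330.
Rank by expected points per hour: Stats 190 > Econ 150 > Hist 130 > Lit 110 > Phys 80 > CS 30.
Stats takes 100 more to reach its cap of 100 → 230 left.
Econ takes 70 more to reach its cap of 100 → 160 left.
Hist takes 70 more to reach its cap of 70 → 90 left.
Lit: +10 to 40 (cap) → 80 left.
Only 80 left; Phys takes them to reach 80.
Total = 130×70 + 190×100 + 80×80 + 150×100 + 110×40 + 30×20 = 54500.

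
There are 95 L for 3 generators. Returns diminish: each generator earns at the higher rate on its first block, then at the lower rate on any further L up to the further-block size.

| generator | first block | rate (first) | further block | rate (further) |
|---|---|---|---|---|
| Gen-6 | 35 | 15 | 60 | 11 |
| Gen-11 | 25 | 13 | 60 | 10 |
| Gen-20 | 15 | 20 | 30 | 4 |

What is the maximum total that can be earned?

Rank every tier by rate: Gen-20/first 20 > Gen-6/first 15 > Gen-11/first 13 > Gen-6/second 11 > Gen-11/second 10 > Gen-20/second 4.
Fill Gen-20 first block (15 at 20) → 80 left.
Gen-6/first (15): +35 → 45 left.
Fill Gen-11 first block (25 at 13) → 20 left.
20 remain; put them into Gen-6 second at 11.
Total = 20×15 + 15×35 + 13×25 + 11×20 = 1370.

1370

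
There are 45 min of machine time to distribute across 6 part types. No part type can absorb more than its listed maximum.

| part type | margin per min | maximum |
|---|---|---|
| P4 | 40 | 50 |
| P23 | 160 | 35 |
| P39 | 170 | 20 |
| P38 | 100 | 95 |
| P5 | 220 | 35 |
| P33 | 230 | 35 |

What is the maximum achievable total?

10250

Order the part types by margin per min: P33 230 > P5 220 > P39 170 > P23 160 > P38 100 > P4 40.
Give P33 35 to hit its cap of 35 — 10 left.
Only 10 left; P5 takes them to reach 10.
Total = 220×10 + 230×35 = 10250.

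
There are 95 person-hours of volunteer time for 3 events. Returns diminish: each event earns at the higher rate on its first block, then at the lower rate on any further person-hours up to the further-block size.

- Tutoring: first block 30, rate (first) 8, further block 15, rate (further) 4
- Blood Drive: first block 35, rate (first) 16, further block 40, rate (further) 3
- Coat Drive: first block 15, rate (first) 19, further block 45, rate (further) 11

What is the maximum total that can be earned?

1340

Treat each block as its own option and order by rate: Coat Drive/first 19 > Blood Drive/first 16 > Coat Drive/second 11 > Tutoring/first 8 > Tutoring/second 4 > Blood Drive/second 3.
Coat Drive first at 19: fill all 15 ; 80 left.
Blood Drive first at 16: fill all 35 ; 45 left.
Fill Coat Drive second block (45 at 11) ; 0 left.
Total = 19×15 + 16×35 + 11×45 = 1340.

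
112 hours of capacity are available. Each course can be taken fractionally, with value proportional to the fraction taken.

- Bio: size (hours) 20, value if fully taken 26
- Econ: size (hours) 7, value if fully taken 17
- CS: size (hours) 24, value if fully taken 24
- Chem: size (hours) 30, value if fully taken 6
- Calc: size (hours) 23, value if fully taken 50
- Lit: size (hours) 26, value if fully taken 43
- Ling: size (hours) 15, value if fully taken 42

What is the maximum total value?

199

Best value per unit of size first: Ling 42/15≈2.8, Econ 17/7≈2.43, Calc 50/23≈2.17, Lit 43/26≈1.65, Bio 26/20≈1.3, CS 24/24≈1, Chem 6/30≈0.2.
All 15 hours of Ling fit (value 42) ; 97 remain.
All 7 hours of Econ fit (value 17) ; 90 remain.
Take all of Calc (23 hours, value 50) ; 67 hours left.
Take all of Lit (26 hours, value 43) ; 41 hours left.
Bio: take in full, 20 hours for value 26 ; 21 left.
Fill the last 21 hours with part of CS: 21/24 of it earns 21.
Total value = 199.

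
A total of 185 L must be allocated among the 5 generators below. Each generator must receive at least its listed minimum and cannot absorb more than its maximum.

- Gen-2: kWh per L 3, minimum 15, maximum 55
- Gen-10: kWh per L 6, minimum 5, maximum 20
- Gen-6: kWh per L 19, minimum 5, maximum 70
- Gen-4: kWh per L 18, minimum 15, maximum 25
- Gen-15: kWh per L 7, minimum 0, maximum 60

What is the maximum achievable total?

2335

Meeting every minimum uses 15+5+5+15+0 = 40 L, leaving 145.
Rank by kWh per L: Gen-6 19 > Gen-4 18 > Gen-15 7 > Gen-10 6 > Gen-2 3.
Gen-6: +65 to 70 (cap) — 80 left.
Gen-4: +10 to 25 (cap) — 70 left.
Give Gen-15 60 more to hit its cap of 60 — 10 left.
Gen-10 has room for 15 more but only 10 remain, so it gets 15.
Total = 3×15 + 6×15 + 19×70 + 18×25 + 7×60 = 2335.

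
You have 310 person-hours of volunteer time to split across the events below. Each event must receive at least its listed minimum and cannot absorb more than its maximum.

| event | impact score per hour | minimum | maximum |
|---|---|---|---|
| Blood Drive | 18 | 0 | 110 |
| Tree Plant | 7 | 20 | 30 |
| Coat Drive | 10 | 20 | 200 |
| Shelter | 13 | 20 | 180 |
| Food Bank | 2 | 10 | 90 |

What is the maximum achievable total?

Meeting every minimum uses 0+20+20+20+10 = 70 person-hours, leaving 240.
Rank by impact score per hour: Blood Drive 18 > Shelter 13 > Coat Drive 10 > Tree Plant 7 > Food Bank 2.
Blood Drive takes 110 more to reach its cap of 110 ; 130 left.
Shelter: +130 (room for 160) → 150. Pool exhausted.
Total = 18×110 + 7×20 + 10×20 + 13×150 + 2×10 = 4290.

4290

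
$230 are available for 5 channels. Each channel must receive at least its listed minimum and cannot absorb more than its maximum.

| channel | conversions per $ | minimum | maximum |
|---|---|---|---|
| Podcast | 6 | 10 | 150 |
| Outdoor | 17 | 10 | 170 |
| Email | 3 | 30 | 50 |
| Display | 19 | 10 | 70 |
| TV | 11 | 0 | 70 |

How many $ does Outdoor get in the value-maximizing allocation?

120

Meeting every minimum uses 10+10+30+10+0 = 60 $, leaving 170.
Highest conversions per $ first: Display 19 > Outdoor 17 > TV 11 > Podcast 6 > Email 3.
Display takes 60 more to reach its cap of 70 → 110 left.
Outdoor: +110 (room for 160) → 120. Pool exhausted.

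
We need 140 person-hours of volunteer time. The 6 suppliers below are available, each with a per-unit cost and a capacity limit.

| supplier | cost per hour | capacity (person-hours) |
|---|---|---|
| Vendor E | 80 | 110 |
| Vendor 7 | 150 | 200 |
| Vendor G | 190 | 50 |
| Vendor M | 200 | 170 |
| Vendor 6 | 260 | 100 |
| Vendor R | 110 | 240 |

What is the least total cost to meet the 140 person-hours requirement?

Cheapest first:
Vendor E at 80: take all 110 person-hours → 30 still needed.
Vendor R (110): take the remaining 30 → done.
Vendor 7, Vendor G, Vendor M, Vendor 6: unused.
Cost = 110×80 + 30×110 = 12100.

12100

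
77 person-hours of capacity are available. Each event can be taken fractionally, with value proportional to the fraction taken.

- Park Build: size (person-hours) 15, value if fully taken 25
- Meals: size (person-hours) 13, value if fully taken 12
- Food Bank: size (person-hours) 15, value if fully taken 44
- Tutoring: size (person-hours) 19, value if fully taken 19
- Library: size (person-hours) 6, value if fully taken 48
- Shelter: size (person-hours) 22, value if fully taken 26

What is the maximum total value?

162

Sort by value density: Library 48/6≈8, Food Bank 44/15≈2.93, Park Build 25/15≈1.67, Shelter 26/22≈1.18, Tutoring 19/19≈1, Meals 12/13≈0.923.
Library: take in full, 6 person-hours for value 48 ; 71 left.
Take all of Food Bank (15 person-hours, value 44) ; 56 person-hours left.
Take all of Park Build (15 person-hours, value 25) ; 41 person-hours left.
All 22 person-hours of Shelter fit (value 26) ; 19 remain.
Take all of Tutoring (19 person-hours, value 19) ; 0 person-hours left.
Total value = 162.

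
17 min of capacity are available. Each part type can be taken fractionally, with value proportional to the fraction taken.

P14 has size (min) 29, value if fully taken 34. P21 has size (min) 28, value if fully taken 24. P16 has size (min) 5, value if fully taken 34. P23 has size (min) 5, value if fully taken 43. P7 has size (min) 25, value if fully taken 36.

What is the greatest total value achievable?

87.08

Best value per unit of size first: P23 43/5≈8.6, P16 34/5≈6.8, P7 36/25≈1.44, P14 34/29≈1.17, P21 24/28≈0.857.
P23: take in full, 5 min for value 43 → 12 left.
Take all of P16 (5 min, value 34) → 7 min left.
Fill the last 7 min with part of P7: 7/25 of it earns 10.08.
Total value = 87.08.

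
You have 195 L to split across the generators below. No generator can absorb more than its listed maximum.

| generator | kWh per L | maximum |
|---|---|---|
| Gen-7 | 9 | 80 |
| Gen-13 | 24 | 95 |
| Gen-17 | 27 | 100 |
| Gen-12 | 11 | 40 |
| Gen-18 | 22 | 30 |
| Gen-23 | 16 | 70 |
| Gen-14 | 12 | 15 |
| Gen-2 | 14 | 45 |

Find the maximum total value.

Highest kWh per L first: Gen-17 27 > Gen-13 24 > Gen-18 22 > Gen-23 16 > Gen-2 14 > Gen-14 12 > Gen-12 11 > Gen-7 9.
Gen-17 takes 100 to reach its cap of 100 ; 95 left.
Gen-13: +95 to 95 (cap) ; 0 left.
Total = 24×95 + 27×100 = 4980.

4980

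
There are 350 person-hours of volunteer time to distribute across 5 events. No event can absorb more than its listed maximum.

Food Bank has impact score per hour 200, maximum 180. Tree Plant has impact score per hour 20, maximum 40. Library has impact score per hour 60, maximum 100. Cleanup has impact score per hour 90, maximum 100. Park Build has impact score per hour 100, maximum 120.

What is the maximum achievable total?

Order the events by impact score per hour: Food Bank 200 > Park Build 100 > Cleanup 90 > Library 60 > Tree Plant 20.
Give Food Bank 180 to hit its cap of 180 → 170 left.
Park Build: +120 to 120 (cap) → 50 left.
Cleanup: +50 (room for 100) → 50. Pool exhausted.
Total = 200×180 + 90×50 + 100×120 = 52500.

52500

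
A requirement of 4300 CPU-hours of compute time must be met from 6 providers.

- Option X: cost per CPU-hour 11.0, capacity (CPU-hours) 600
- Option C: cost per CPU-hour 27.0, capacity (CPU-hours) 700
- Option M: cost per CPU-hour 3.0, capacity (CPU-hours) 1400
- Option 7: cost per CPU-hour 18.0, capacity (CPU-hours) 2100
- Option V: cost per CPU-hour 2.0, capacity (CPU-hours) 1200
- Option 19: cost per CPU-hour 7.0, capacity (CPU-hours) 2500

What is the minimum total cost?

Use providers in increasing cost order.
Take 1200 from Option V at 2.0 — need 3100 more.
Option M (3.0): use full 1400 — 1700 CPU-hours to go.
Option 19 at 7.0: take 1700 of its 2500 — requirement met.
Option X, Option 7, Option C: unused.
Cost = 1200×2.0 + 1400×3.0 + 1700×7.0 = 18500.

18500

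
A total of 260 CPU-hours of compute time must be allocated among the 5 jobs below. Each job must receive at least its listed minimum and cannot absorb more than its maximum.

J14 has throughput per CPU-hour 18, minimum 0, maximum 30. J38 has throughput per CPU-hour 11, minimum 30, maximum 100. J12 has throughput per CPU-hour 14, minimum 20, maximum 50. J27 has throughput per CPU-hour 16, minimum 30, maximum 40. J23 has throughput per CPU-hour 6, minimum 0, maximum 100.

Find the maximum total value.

3220

Meeting every minimum uses 0+30+20+30+0 = 80 CPU-hours, leaving 180.
Order the jobs by throughput per CPU-hour: J14 18 > J27 16 > J12 14 > J38 11 > J23 6.
J14: +30 to 30 (cap) → 150 left.
Give J27 10 more to hit its cap of 40 → 140 left.
J12: +30 to 50 (cap) → 110 left.
J38 takes 70 more to reach its cap of 100 → 40 left.
J23: +40 (room for 100) → 40. Pool exhausted.
Total = 18×30 + 11×100 + 14×50 + 16×40 + 6×40 = 3220.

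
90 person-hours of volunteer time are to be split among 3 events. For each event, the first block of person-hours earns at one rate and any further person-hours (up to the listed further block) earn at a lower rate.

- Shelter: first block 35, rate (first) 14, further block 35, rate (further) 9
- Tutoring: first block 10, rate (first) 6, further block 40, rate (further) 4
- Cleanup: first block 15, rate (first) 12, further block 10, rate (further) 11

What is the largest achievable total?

1050

Treat each block as its own option and order by rate: Shelter/T1 14 > Cleanup/T1 12 > Cleanup/T2 11 > Shelter/T2 9 > Tutoring/T1 6 > Tutoring/T2 4.
Fill Shelter T1 block (35 at 14) ; 55 left.
Cleanup T1 at 12: fill all 15 ; 40 left.
Cleanup T2 at 11: fill all 10 ; 30 left.
Shelter T2 at 9: only 30 left, fill 30.
Total = 14×35 + 12×15 + 11×10 + 9×30 = 1050.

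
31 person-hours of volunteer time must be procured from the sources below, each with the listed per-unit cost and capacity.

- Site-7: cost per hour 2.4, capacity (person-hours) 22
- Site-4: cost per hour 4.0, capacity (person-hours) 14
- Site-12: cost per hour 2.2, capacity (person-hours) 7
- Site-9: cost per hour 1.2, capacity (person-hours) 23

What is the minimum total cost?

Use sources in increasing cost order.
Site-9 (1.2): use full 23 — 8 person-hours to go.
Take 7 from Site-12 at 2.2 — need 1 more.
Take 1 from Site-7 at 2.4 to finish.
Site-4: unused.
Cost = 23×1.2 + 7×2.2 + 1×2.4 = 45.4.

45.4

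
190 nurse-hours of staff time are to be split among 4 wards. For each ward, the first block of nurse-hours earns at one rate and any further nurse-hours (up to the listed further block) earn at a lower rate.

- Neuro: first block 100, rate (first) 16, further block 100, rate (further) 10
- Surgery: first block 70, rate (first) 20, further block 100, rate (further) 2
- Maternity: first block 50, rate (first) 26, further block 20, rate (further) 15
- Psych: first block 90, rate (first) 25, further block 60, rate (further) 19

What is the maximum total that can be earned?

4550

Rank every tier by rate: Maternity/tier1 26 > Psych/tier1 25 > Surgery/tier1 20 > Psych/tier2 19 > Neuro/tier1 16 > Maternity/tier2 15 > Neuro/tier2 10 > Surgery/tier2 2.
Maternity/tier1 (26): +50 ; 140 left.
Psych/tier1 (25): +90 ; 50 left.
50 remain; put them into Surgery tier1 at 20.
Total = 26×50 + 25×90 + 20×50 = 4550.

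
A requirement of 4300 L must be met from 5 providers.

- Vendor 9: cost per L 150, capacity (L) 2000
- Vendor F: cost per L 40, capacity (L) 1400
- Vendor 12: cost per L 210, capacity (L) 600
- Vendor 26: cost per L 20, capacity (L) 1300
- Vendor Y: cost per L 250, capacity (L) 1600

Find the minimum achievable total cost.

322000

Fill from the cheapest provider first.
Vendor 26 (20): use full 1300 → 3000 L to go.
Take 1400 from Vendor F at 40 → need 1600 more.
Take 1600 from Vendor 9 at 150 to finish.
Vendor 12, Vendor Y: unused.
Cost = 1300×20 + 1400×40 + 1600×150 = 322000.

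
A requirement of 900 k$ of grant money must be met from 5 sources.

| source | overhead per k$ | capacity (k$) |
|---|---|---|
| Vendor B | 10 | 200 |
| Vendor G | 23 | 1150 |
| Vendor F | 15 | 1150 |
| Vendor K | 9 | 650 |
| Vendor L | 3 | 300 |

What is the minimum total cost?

6300

Fill from the cheapest source first.
Vendor L at 3: take all 300 k$ — 600 still needed.
Vendor K (9): take the remaining 600 — done.
Vendor B, Vendor F, Vendor G: unused.
Cost = 300×3 + 600×9 = 6300.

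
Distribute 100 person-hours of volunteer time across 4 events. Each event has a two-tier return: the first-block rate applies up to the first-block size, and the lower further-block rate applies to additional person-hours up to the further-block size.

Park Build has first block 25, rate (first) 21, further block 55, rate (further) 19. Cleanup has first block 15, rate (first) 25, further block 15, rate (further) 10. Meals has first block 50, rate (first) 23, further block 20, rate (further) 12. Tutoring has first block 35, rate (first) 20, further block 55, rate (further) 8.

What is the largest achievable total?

Order all 8 blocks by rate: Cleanup/tier1 25 > Meals/tier1 23 > Park Build/tier1 21 > Tutoring/tier1 20 > Park Build/tier2 19 > Meals/tier2 12 > Cleanup/tier2 10 > Tutoring/tier2 8.
Fill Cleanup tier1 block (15 at 25) — 85 left.
Meals tier1 at 23: fill all 50 — 35 left.
Park Build/tier1 (21): +25 — 10 left.
Tutoring/tier1: +10 of 35 at 20; pool empty.
Total = 25×15 + 23×50 + 21×25 + 20×10 = 2250.

2250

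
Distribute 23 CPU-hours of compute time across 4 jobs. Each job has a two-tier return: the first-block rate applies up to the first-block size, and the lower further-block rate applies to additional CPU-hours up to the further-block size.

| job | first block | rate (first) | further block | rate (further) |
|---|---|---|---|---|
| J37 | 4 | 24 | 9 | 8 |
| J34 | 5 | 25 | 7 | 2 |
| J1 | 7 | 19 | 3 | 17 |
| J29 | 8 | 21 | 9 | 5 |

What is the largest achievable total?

Order all 8 blocks by rate: J34/T1 25 > J37/T1 24 > J29/T1 21 > J1/T1 19 > J1/T2 17 > J37/T2 8 > J29/T2 5 > J34/T2 2.
Fill J34 T1 block (5 at 25) → 18 left.
J37 T1 at 24: fill all 4 → 14 left.
J29 T1 at 21: fill all 8 → 6 left.
J1/T1: +6 of 7 at 19; pool empty.
Total = 25×5 + 24×4 + 21×8 + 19×6 = 503.

503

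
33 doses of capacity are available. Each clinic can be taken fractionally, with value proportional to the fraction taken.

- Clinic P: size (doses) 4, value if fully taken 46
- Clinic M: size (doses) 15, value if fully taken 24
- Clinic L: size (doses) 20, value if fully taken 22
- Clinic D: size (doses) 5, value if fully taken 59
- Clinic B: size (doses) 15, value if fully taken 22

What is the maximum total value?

Sort by value density: Clinic D 59/5≈11.8, Clinic P 46/4≈11.5, Clinic M 24/15≈1.6, Clinic B 22/15≈1.47, Clinic L 22/20≈1.1.
All 5 doses of Clinic D fit (value 59) — 28 remain.
Clinic P: take in full, 4 doses for value 46 — 24 left.
Clinic M: take in full, 15 doses for value 24 — 9 left.
Fill the last 9 doses with part of Clinic B: 9/15 of it earns 13.2.
Total value = 142.2.

142.2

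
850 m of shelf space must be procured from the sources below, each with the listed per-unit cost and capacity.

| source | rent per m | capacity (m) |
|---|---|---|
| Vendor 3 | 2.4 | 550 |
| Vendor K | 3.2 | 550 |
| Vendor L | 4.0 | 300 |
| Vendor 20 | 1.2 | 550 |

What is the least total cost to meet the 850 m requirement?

Fill from the cheapest source first.
Vendor 20 at 1.2: take all 550 m → 300 still needed.
Vendor 3 (2.4): take the remaining 300 → done.
Vendor K, Vendor L: unused.
Cost = 550×1.2 + 300×2.4 = 1380.

1380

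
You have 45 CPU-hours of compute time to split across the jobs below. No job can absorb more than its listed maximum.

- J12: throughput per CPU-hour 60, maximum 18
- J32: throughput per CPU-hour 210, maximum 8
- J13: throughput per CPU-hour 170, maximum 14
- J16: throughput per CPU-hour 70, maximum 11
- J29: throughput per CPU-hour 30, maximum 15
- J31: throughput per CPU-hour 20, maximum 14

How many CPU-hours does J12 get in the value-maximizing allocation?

12

Rank by throughput per CPU-hour: J32 210 > J13 170 > J16 70 > J12 60 > J29 30 > J31 20.
J32: +8 to 8 (cap) — 37 left.
Give J13 14 to hit its cap of 14 — 23 left.
J16 takes 11 to reach its cap of 11 — 12 left.
Only 12 left; J12 takes them to reach 12.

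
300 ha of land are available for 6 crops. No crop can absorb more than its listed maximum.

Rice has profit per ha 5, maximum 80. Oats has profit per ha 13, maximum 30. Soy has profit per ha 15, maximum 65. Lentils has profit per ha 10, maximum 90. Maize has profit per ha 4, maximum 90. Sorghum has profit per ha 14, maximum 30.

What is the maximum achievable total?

3105

Highest profit per ha first: Soy 15 > Sorghum 14 > Oats 13 > Lentils 10 > Rice 5 > Maize 4.
Soy takes 65 to reach its cap of 65 ; 235 left.
Sorghum: +30 to 30 (cap) ; 205 left.
Oats: +30 to 30 (cap) ; 175 left.
Lentils takes 90 to reach its cap of 90 ; 85 left.
Give Rice 80 to hit its cap of 80 ; 5 left.
Only 5 left; Maize takes them to reach 5.
Total = 5×80 + 13×30 + 15×65 + 10×90 + 4×5 + 14×30 = 3105.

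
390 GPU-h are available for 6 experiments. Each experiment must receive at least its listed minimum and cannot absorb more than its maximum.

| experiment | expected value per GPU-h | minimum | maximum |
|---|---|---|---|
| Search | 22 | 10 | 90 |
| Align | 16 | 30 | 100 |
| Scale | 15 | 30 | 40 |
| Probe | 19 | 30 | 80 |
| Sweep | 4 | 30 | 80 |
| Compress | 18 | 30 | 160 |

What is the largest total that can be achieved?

6890

Meeting every minimum uses 10+30+30+30+30+30 = 160 GPU-h, leaving 230.
Highest expected value per GPU-h first: Search 22 > Probe 19 > Compress 18 > Align 16 > Scale 15 > Sweep 4.
Search takes 80 more to reach its cap of 90 ; 150 left.
Probe takes 50 more to reach its cap of 80 ; 100 left.
Compress: +100 (room for 130) → 130. Pool exhausted.
Total = 22×90 + 16×30 + 15×30 + 19×80 + 4×30 + 18×130 = 6890.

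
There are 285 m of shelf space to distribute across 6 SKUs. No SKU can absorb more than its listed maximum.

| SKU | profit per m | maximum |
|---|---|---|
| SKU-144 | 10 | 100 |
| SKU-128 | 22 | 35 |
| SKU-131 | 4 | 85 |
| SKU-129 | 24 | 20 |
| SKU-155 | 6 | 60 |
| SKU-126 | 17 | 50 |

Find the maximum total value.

Order the SKUs by profit per m: SKU-129 24 > SKU-128 22 > SKU-126 17 > SKU-144 10 > SKU-155 6 > SKU-131 4.
Give SKU-129 20 to hit its cap of 20 ; 265 left.
Give SKU-128 35 to hit its cap of 35 ; 230 left.
SKU-126 takes 50 to reach its cap of 50 ; 180 left.
SKU-144: +100 to 100 (cap) ; 80 left.
Give SKU-155 60 to hit its cap of 60 ; 20 left.
Only 20 left; SKU-131 takes them to reach 20.
Total = 10×100 + 22×35 + 4×20 + 24×20 + 6×60 + 17×50 = 3540.

3540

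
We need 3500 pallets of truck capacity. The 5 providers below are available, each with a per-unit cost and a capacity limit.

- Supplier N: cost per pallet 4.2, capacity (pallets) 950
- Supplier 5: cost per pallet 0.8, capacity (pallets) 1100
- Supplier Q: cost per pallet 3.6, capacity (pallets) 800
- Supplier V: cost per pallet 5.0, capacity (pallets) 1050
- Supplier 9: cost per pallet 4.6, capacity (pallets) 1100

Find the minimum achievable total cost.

Cheapest first:
Supplier 5 at 0.8: take all 1100 pallets — 2400 still needed.
Supplier Q at 3.6: take all 800 pallets — 1600 still needed.
Supplier N (4.2): use full 950 — 650 pallets to go.
Supplier 9 at 4.6: take 650 of its 1100 — requirement met.
Supplier V: unused.
Cost = 1100×0.8 + 800×3.6 + 950×4.2 + 650×4.6 = 10740.

10740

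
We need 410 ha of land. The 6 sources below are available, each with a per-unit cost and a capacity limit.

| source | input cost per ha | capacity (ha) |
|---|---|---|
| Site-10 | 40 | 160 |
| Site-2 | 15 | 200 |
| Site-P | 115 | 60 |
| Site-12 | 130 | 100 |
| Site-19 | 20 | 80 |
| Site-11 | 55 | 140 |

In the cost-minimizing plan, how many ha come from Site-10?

Cheapest first:
Take 200 from Site-2 at 15 — need 210 more.
Site-19 (20): use full 80 — 130 ha to go.
Site-10 (40): take the remaining 130 — done.
Site-11, Site-P, Site-12: unused.

130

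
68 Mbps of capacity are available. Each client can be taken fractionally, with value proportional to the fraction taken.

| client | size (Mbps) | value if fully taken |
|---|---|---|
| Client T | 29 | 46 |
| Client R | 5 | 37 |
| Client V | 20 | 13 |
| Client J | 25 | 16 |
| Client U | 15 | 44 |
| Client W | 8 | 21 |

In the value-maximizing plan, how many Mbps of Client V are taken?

11

Sort by value density: Client R 37/5≈7.4, Client U 44/15≈2.93, Client W 21/8≈2.62, Client T 46/29≈1.59, Client V 13/20≈0.65, Client J 16/25≈0.64.
Take all of Client R (5 Mbps, value 37) → 63 Mbps left.
Take all of Client U (15 Mbps, value 44) → 48 Mbps left.
Take all of Client W (8 Mbps, value 21) → 40 Mbps left.
Take all of Client T (29 Mbps, value 46) → 11 Mbps left.
11 Mbps left: a 11/20 share of Client V gives 13×11/20 = 7.15.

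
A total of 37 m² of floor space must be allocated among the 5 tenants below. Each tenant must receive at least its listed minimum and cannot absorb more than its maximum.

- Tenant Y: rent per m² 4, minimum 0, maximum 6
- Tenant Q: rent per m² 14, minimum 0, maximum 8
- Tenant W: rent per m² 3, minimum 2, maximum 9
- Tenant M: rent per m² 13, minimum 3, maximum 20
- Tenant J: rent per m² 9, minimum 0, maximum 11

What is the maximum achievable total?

Meeting every minimum uses 0+0+2+3+0 = 5 m², leaving 32.
Rank by rent per m²: Tenant Q 14 > Tenant M 13 > Tenant J 9 > Tenant Y 4 > Tenant W 3.
Give Tenant Q 8 more to hit its cap of 8 — 24 left.
Give Tenant M 17 more to hit its cap of 20 — 7 left.
Tenant J: +7 (room for 11) → 7. Pool exhausted.
Total = 14×8 + 3×2 + 13×20 + 9×7 = 441.

441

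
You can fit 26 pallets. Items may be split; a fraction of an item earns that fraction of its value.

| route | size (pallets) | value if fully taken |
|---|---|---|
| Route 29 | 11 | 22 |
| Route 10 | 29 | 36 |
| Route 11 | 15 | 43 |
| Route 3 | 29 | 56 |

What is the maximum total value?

Sort by value density: Route 11 43/15≈2.87, Route 29 22/11≈2, Route 3 56/29≈1.93, Route 10 36/29≈1.24.
All 15 pallets of Route 11 fit (value 43) ; 11 remain.
Take all of Route 29 (11 pallets, value 22) ; 0 pallets left.
Total value = 65.

65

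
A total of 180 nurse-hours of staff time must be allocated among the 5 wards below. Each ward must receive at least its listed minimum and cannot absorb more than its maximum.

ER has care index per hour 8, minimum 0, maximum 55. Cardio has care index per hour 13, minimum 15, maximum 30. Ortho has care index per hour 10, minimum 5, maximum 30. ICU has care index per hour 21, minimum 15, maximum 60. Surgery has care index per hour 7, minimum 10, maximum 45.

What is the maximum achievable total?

Meeting every minimum uses 0+15+5+15+10 = 45 nurse-hours, leaving 135.
Order the wards by care index per hour: ICU 21 > Cardio 13 > Ortho 10 > ER 8 > Surgery 7.
ICU: +45 to 60 (cap) — 90 left.
Cardio: +15 to 30 (cap) — 75 left.
Give Ortho 25 more to hit its cap of 30 — 50 left.
ER has room for 55 more but only 50 remain, so it gets 50.
Total = 8×50 + 13×30 + 10×30 + 21×60 + 7×10 = 2420.

2420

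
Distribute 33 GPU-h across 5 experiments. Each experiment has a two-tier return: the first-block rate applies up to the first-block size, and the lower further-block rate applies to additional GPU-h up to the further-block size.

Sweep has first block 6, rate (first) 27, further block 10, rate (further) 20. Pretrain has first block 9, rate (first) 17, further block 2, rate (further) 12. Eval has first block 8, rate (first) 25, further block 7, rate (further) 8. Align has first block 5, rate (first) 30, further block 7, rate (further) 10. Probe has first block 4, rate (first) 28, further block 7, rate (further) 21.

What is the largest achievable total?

Order all 10 blocks by rate: Align/first 30 > Probe/first 28 > Sweep/first 27 > Eval/first 25 > Probe/second 21 > Sweep/second 20 > Pretrain/first 17 > Pretrain/second 12 > Align/second 10 > Eval/second 8.
Fill Align first block (5 at 30) — 28 left.
Fill Probe first block (4 at 28) — 24 left.
Sweep/first (27): +6 — 18 left.
Eval/first (25): +8 — 10 left.
Fill Probe second block (7 at 21) — 3 left.
3 remain; put them into Sweep second at 20.
Total = 30×5 + 28×4 + 27×6 + 25×8 + 21×7 + 20×3 = 831.

831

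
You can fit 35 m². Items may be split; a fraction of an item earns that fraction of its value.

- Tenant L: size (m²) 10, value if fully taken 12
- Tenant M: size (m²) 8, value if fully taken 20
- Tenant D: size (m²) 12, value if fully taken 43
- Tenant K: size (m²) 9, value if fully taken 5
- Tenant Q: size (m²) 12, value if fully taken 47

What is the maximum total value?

Rank by value-to-size ratio: Tenant Q 47/12≈3.92, Tenant D 43/12≈3.58, Tenant M 20/8≈2.5, Tenant L 12/10≈1.2, Tenant K 5/9≈0.556.
Tenant Q: take in full, 12 m² for value 47 — 23 left.
Take all of Tenant D (12 m², value 43) — 11 m² left.
Tenant M: take in full, 8 m² for value 20 — 3 left.
3 m² left: a 3/10 share of Tenant L gives 12×3/10 = 3.6.
Total value = 113.6.

113.6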